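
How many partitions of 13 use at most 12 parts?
By conjugation, equals partitions of 13 into parts ≤ 12. Let r_j(i) = number of partitions of i into parts ≤ j, for i = 0..13. r_1(i) = 1 for all i; r_j(i) = r_{j-1}(i) + r_j(i-j). Rows j = 2..12: ≤2: 1 1 2 2 3 3 4 4 5 5 6 6 7 7; ≤3: 1 1 2 3 4 5 7 8 10 12 14 16 19 21; ≤4: 1 1 2 3 5 6 9 11 15 18 23 27 34 39; ≤5: 1 1 2 3 5 7 10 13 18 23 30 37 47 57; ≤6: 1 1 2 3 5 7 11 14 20 26 35 44 58 71; ≤7: 1 1 2 3 5 7 11 15 21 28 38 49 65 82; ≤8: 1 1 2 3 5 7 11 15 22 29 40 52 70 89; ≤9: 1 1 2 3 5 7 11 15 22 30 41 54 73 94; ≤10: 1 1 2 3 5 7 11 15 22 30 42 55 75 97; ≤11: 1 1 2 3 5 7 11 15 22 30 42 56 76 99; ≤12: 1 1 2 3 5 7 11 15 22 30 42 56 77 100. r_12(13) = 100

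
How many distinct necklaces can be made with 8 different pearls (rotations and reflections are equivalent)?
(8-1)!/2 = 5040/2 = 2520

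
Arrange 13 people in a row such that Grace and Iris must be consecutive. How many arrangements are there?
Treat the 2 as one block: (13-2+1)! × 2! = 479001600 × 2 = 958003200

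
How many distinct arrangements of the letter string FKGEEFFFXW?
10! / (4! × 2! × 1! × 1! × 1! × 1!) = 75600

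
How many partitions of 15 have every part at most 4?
Let r_j(i) = number of partitions of i into parts ≤ j, for i = 0..15. r_1(i) = 1 for all i; r_j(i) = r_{j-1}(i) + r_j(i-j). Rows j = 2..4: ≤2: 1 1 2 2 3 3 4 4 5 5 6 6 7 7 8 8; ≤3: 1 1 2 3 4 5 7 8 10 12 14 16 19 21 24 27; ≤4: 1 1 2 3 5 6 9 11 15 18 23 27 34 39 47 54. r_4(15) = 54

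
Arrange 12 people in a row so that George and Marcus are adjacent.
Treat as block: (12-1)! × 2! = 39916800 × 2 = 79833600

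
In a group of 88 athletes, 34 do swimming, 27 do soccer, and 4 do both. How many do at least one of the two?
|A∪B| = |A| + |B| - |A∩B| = 34 + 27 - 4 = 57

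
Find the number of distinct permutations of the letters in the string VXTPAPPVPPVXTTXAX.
17! / (3! × 4! × 3! × 5! × 2!) = 1715313600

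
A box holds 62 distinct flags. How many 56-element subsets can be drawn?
C(62,56) = 62!/(56!×6!) = 61474519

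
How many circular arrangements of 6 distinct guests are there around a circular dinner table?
Circular: fix one position, arrange the rest. (6-1)! = 120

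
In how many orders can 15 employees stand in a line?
15! = 1307674368000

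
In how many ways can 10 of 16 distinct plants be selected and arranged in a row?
P(16,10) = 16!/(16-10)! = 29059430400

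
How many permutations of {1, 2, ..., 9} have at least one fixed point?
Complement of the derangements. !9 = Σ_{j=0}^{9} (-1)^j·9!/j! = 362880 - 362880 + 181440 - 60480 + 15120 - 3024 + 504 - 72 + 9 - 1 = 133496. 9! - !9 = 362880 - 133496 = 229384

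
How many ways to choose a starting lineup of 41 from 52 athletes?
C(52,41) = 52!/(41!×11!) = 60403728840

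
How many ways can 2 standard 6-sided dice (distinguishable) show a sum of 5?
Coefficient of x^5 in (x + x² + ... + x^6)^2. By inclusion-exclusion on dice exceeding 6: Σ_j (-1)^j C(2,j)·C(5-1-6j, 1) = C(2,0)·C(4,1) = 1·4 = 4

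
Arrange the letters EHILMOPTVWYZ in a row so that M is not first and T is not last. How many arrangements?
By inclusion-exclusion: 12! - 2×(12-1)! + (12-2)! = 479001600 - 79833600 + 3628800 = 402796800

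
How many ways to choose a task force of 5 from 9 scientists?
C(9,5) = 9!/(5!×4!) = 126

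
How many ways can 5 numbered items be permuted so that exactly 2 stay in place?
Choose the 2 fixed points C(5,2) = 10, derange the rest: !3 = Σ_{j=0}^{3} (-1)^j·3!/j! = 6 - 6 + 3 - 1 = 2. Product = 10 × 2 = 20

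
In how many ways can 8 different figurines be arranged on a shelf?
8! = 40320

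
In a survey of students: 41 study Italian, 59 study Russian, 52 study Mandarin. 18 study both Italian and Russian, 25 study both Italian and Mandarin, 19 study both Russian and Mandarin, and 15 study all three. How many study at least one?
|A∪B∪C| = 41+59+52-18-25-19+15 = 105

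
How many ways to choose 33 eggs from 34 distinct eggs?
C(34,33) = 34!/(33!×1!) = 34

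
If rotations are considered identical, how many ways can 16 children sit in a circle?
Circular: fix one position, arrange the rest. (16-1)! = 1307674368000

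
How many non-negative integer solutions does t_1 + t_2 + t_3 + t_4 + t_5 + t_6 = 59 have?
C(59+6-1, 6-1) = C(64, 5) = 7624512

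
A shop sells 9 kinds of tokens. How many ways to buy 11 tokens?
C(11+9-1, 9-1) = C(19, 8) = 75582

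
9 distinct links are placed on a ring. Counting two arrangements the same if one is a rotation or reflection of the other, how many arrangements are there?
(9-1)!/2 = 40320/2 = 20160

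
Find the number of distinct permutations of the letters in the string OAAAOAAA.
8! / (6! × 2!) = 28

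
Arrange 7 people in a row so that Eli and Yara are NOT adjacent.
Total - adjacent = 7! - (7-1)!×2 = 5040 - 1440 = 3600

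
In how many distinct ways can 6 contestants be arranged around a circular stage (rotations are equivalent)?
Circular: fix one position, arrange the rest. (6-1)! = 120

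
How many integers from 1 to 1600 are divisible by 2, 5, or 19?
⌊1600/2⌋+⌊1600/5⌋+⌊1600/19⌋ - ⌊1600/10⌋-⌊1600/38⌋-⌊1600/95⌋ + ⌊1600/190⌋ = 800+320+84 - 160-42-16 + 8 = 994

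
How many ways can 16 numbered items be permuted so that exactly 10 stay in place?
Choose the 10 fixed points C(16,10) = 8008, derange the rest: !6 = Σ_{j=0}^{6} (-1)^j·6!/j! = 720 - 720 + 360 - 120 + 30 - 6 + 1 = 265. Product = 8008 × 265 = 2122120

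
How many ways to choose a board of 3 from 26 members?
C(26,3) = 26!/(3!×23!) = 2600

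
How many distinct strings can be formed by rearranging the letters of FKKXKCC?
7! / (3! × 1! × 1! × 2!) = 420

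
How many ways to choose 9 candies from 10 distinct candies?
C(10,9) = 10!/(9!×1!) = 10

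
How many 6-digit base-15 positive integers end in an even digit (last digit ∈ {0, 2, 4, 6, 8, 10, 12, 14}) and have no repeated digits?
Last∈{0,2,4,6,8,10,12,14}. Last=0: 240240. Last nonzero: 7×13×P(13,4) = 1561560. Total = 1801800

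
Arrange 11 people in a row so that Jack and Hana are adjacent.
Treat as block: (11-1)! × 2! = 3628800 × 2 = 7257600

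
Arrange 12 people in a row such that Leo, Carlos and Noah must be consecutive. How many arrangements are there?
Treat the 3 as one block: (12-3+1)! × 3! = 3628800 × 6 = 21772800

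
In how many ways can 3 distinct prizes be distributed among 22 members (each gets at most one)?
P(22,3) = 22!/(22-3)! = 9240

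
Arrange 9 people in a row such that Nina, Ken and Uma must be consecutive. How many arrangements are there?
Treat the 3 as one block: (9-3+1)! × 3! = 5040 × 6 = 30240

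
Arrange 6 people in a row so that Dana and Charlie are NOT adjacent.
Total - adjacent = 6! - (6-1)!×2 = 720 - 240 = 480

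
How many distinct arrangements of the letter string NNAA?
4! / (2! × 2!) = 6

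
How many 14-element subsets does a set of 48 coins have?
C(48,14) = 48!/(14!×34!) = 482320623240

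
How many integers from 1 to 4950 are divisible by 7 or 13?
⌊4950/7⌋ + ⌊4950/13⌋ - ⌊4950/91⌋ = 707 + 380 - 54 = 1033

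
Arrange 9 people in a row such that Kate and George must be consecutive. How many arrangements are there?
Treat the 2 as one block: (9-2+1)! × 2! = 40320 × 2 = 80640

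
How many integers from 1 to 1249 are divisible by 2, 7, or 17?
⌊1249/2⌋+⌊1249/7⌋+⌊1249/17⌋ - ⌊1249/14⌋-⌊1249/34⌋-⌊1249/119⌋ + ⌊1249/238⌋ = 624+178+73 - 89-36-10 + 5 = 745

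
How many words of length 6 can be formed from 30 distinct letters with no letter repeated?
P(30,6) = 30!/(30-6)! = 427518000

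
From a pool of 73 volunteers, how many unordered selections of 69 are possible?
C(73,69) = 73!/(69!×4!) = 1088430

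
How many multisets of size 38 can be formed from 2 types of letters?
C(38+2-1, 2-1) = C(39, 1) = 39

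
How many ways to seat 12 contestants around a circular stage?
Circular: fix one position, arrange the rest. (12-1)! = 39916800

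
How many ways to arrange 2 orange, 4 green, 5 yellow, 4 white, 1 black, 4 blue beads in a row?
20! / (2! × 4! × 5! × 4! × 1! × 4!) = 733296564000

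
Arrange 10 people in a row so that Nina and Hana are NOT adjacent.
Total - adjacent = 10! - (10-1)!×2 = 3628800 - 725760 = 2903040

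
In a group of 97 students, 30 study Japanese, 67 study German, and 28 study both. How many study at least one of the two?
|A∪B| = |A| + |B| - |A∩B| = 30 + 67 - 28 = 69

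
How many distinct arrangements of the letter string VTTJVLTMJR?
10! / (1! × 1! × 3! × 2! × 2! × 1!) = 151200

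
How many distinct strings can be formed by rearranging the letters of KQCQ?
4! / (1! × 2! × 1!) = 12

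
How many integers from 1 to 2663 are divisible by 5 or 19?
⌊2663/5⌋ + ⌊2663/19⌋ - ⌊2663/95⌋ = 532 + 140 - 28 = 644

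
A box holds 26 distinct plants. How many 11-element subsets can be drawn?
C(26,11) = 26!/(11!×15!) = 7726160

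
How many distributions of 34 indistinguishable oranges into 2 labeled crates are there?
C(34+2-1, 2-1) = C(35, 1) = 35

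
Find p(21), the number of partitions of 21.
Pentagonal recurrence p(n) = p(n-1) + p(n-2) - p(n-5) - p(n-7) + p(n-12) + p(n-15) - ... gives p(0..20) = 1, 1, 2, 3, 5, 7, 11, 15, 22, 30, 42, 56, 77, 101, 135, 176, 231, 297, 385, 490, 627. p(21) = p(20) + p(19) - p(16) - p(14) + p(9) + p(6) = 627 + 490 - 231 - 135 + 30 + 11 = 792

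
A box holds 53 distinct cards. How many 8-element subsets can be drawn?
C(53,8) = 53!/(8!×45!) = 886322710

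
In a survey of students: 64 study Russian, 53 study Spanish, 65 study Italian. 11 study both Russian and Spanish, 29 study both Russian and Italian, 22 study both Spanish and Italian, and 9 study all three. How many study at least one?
|A∪B∪C| = 64+53+65-11-29-22+9 = 129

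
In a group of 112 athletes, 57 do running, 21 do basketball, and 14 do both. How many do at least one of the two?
|A∪B| = |A| + |B| - |A∩B| = 57 + 21 - 14 = 64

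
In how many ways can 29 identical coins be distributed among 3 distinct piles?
C(29+3-1, 3-1) = C(31, 2) = 465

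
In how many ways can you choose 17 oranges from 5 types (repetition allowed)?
C(17+5-1, 5-1) = C(21, 4) = 5985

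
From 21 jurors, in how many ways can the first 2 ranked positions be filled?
P(21,2) = 21!/(21-2)! = 420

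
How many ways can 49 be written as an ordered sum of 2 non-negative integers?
C(49+2-1, 2-1) = C(50, 1) = 50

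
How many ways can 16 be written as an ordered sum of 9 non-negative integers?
C(16+9-1, 9-1) = C(24, 8) = 735471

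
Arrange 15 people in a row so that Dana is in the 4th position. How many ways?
Fix one position: (15-1)! = 87178291200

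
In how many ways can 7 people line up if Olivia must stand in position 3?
Fix one position: (7-1)! = 720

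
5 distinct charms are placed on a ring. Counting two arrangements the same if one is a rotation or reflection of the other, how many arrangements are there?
(5-1)!/2 = 24/2 = 12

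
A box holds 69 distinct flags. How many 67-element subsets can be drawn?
C(69,67) = 69!/(67!×2!) = 2346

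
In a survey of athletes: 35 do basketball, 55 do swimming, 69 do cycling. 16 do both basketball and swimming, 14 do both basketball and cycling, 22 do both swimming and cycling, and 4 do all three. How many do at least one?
|A∪B∪C| = 35+55+69-16-14-22+4 = 111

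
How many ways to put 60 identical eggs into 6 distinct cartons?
C(60+6-1, 6-1) = C(65, 5) = 8259888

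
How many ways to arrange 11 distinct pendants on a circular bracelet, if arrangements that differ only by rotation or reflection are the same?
(11-1)!/2 = 3628800/2 = 1814400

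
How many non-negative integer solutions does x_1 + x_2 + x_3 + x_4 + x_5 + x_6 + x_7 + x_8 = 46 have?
C(46+8-1, 8-1) = C(53, 7) = 154143080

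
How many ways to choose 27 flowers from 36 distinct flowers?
C(36,27) = 36!/(27!×9!) = 94143280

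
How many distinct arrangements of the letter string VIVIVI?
6! / (3! × 3!) = 20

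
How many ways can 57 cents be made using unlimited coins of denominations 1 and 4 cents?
Coefficient of x^57 in 1/(1-x^1) · 1/(1-x^4). Use j coins of 4 for j = 0..⌊57/4⌋ = 14, the rest in 1s: 14 + 1 = 15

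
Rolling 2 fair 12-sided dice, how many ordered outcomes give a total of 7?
Coefficient of x^7 in (x + x² + ... + x^12)^2. By inclusion-exclusion on dice exceeding 12: Σ_j (-1)^j C(2,j)·C(7-1-12j, 1) = C(2,0)·C(6,1) = 1·6 = 6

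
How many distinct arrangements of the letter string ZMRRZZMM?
8! / (2! × 3! × 3!) = 560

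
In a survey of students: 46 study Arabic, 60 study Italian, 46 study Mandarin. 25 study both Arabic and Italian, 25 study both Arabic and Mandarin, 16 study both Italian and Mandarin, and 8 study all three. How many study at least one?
|A∪B∪C| = 46+60+46-25-25-16+8 = 94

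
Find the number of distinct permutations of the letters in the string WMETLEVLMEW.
11! / (2! × 3! × 1! × 2! × 2! × 1!) = 831600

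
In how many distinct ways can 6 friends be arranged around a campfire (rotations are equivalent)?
Circular: fix one position, arrange the rest. (6-1)! = 120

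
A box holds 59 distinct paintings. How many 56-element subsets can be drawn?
C(59,56) = 59!/(56!×3!) = 32509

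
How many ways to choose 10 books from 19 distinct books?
C(19,10) = 19!/(10!×9!) = 92378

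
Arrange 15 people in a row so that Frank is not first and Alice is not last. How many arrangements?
By inclusion-exclusion: 15! - 2×(15-1)! + (15-2)! = 1307674368000 - 174356582400 + 6227020800 = 1139544806400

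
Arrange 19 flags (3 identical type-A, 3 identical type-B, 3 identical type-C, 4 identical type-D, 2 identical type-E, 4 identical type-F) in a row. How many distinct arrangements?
19! / (3! × 3! × 3! × 4! × 2! × 4!) = 488864376000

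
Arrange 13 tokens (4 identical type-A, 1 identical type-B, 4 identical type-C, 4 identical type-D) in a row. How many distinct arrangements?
13! / (4! × 1! × 4! × 4!) = 450450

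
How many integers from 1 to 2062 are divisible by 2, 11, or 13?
⌊2062/2⌋+⌊2062/11⌋+⌊2062/13⌋ - ⌊2062/22⌋-⌊2062/26⌋-⌊2062/143⌋ + ⌊2062/286⌋ = 1031+187+158 - 93-79-14 + 7 = 1197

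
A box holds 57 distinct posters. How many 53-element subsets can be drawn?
C(57,53) = 57!/(53!×4!) = 395010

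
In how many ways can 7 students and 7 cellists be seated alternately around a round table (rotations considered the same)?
Fix one of the students: (7-1)! ways for the remaining students, × 7! ways for the cellists = 720 × 5040 = 3628800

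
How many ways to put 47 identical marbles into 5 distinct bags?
C(47+5-1, 5-1) = C(51, 4) = 249900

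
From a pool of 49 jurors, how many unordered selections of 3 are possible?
C(49,3) = 49!/(3!×46!) = 18424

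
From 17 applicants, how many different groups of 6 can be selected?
C(17,6) = 17!/(6!×11!) = 12376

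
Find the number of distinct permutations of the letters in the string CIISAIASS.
9! / (2! × 3! × 3! × 1!) = 5040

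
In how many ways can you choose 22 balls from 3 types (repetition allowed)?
C(22+3-1, 3-1) = C(24, 2) = 276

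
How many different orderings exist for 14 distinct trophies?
14! = 87178291200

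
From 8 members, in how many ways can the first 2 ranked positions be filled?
P(8,2) = 8!/(8-2)! = 56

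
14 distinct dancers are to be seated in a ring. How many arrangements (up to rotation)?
Circular: fix one position, arrange the rest. (14-1)! = 6227020800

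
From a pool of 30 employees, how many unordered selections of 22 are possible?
C(30,22) = 30!/(22!×8!) = 5852925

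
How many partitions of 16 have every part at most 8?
Let r_j(i) = number of partitions of i into parts ≤ j, for i = 0..16. r_1(i) = 1 for all i; r_j(i) = r_{j-1}(i) + r_j(i-j). Rows j = 2..8: ≤2: 1 1 2 2 3 3 4 4 5 5 6 6 7 7 8 8 9; ≤3: 1 1 2 3 4 5 7 8 10 12 14 16 19 21 24 27 30; ≤4: 1 1 2 3 5 6 9 11 15 18 23 27 34 39 47 54 64; ≤5: 1 1 2 3 5 7 10 13 18 23 30 37 47 57 70 84 101; ≤6: 1 1 2 3 5 7 11 14 20 26 35 44 58 71 90 110 136; ≤7: 1 1 2 3 5 7 11 15 21 28 38 49 65 82 105 131 164; ≤8: 1 1 2 3 5 7 11 15 22 29 40 52 70 89 116 146 186. r_8(16) = 186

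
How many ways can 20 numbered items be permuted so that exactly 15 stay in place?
Choose the 15 fixed points C(20,15) = 15504, derange the rest: !5 = Σ_{j=0}^{5} (-1)^j·5!/j! = 120 - 120 + 60 - 20 + 5 - 1 = 44. Product = 15504 × 44 = 682176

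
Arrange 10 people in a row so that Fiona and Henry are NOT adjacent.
Total - adjacent = 10! - (10-1)!×2 = 3628800 - 725760 = 2903040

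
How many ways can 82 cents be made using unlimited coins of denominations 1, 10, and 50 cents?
Coefficient of x^82 in 1/(1-x^1) · 1/(1-x^10) · 1/(1-x^50). Case on j = number of 50-cent coins (j = 0..1); remainder r = 82 - 50j is made from {1,10} in ⌊r/10⌋+1 ways. r = 82, 32 → 9 + 4 = 13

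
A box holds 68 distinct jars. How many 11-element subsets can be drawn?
C(68,11) = 68!/(11!×57!) = 1533058025824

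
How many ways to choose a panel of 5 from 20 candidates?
C(20,5) = 20!/(5!×15!) = 15504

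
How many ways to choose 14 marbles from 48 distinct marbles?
C(48,14) = 48!/(14!×34!) = 482320623240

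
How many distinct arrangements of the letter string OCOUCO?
6! / (3! × 1! × 2!) = 60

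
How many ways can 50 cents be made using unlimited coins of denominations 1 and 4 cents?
Coefficient of x^50 in 1/(1-x^1) · 1/(1-x^4). Use j coins of 4 for j = 0..⌊50/4⌋ = 12, the rest in 1s: 12 + 1 = 13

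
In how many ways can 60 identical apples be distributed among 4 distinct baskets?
C(60+4-1, 4-1) = C(63, 3) = 39711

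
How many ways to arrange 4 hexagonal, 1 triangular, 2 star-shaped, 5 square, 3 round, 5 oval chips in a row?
20! / (4! × 1! × 2! × 5! × 3! × 5!) = 586637251200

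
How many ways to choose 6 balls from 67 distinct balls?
C(67,6) = 67!/(6!×61!) = 99795696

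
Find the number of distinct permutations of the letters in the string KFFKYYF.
7! / (2! × 2! × 3!) = 210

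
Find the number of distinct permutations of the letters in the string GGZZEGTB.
8! / (1! × 1! × 3! × 2! × 1!) = 3360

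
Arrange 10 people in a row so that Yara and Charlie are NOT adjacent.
Total - adjacent = 10! - (10-1)!×2 = 3628800 - 725760 = 2903040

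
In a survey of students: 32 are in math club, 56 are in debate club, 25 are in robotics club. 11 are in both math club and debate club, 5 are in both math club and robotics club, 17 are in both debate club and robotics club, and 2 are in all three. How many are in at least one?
|A∪B∪C| = 32+56+25-11-5-17+2 = 82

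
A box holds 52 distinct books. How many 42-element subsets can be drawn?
C(52,42) = 52!/(42!×10!) = 15820024220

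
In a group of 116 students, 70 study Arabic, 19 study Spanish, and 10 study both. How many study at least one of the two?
|A∪B| = |A| + |B| - |A∩B| = 70 + 19 - 10 = 79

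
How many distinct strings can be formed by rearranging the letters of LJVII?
5! / (2! × 1! × 1! × 1!) = 60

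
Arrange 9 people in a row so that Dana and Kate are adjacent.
Treat as block: (9-1)! × 2! = 40320 × 2 = 80640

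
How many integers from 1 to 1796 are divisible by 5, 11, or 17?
⌊1796/5⌋+⌊1796/11⌋+⌊1796/17⌋ - ⌊1796/55⌋-⌊1796/85⌋-⌊1796/187⌋ + ⌊1796/935⌋ = 359+163+105 - 32-21-9 + 1 = 566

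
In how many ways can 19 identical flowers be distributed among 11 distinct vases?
C(19+11-1, 11-1) = C(29, 10) = 20030010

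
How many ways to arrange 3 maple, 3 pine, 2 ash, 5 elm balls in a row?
13! / (3! × 3! × 2! × 5!) = 720720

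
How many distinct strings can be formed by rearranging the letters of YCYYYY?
6! / (1! × 5!) = 6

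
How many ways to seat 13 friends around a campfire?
Circular: fix one position, arrange the rest. (13-1)! = 479001600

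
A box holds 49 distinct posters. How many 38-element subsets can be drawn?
C(49,38) = 49!/(38!×11!) = 29135916264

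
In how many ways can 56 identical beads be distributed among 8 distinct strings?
C(56+8-1, 8-1) = C(63, 7) = 553270671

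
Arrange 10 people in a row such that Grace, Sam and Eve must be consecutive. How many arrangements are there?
Treat the 3 as one block: (10-3+1)! × 3! = 40320 × 6 = 241920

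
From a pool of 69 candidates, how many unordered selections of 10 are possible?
C(69,10) = 69!/(10!×59!) = 340032449328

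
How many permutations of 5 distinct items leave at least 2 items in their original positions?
Exactly j fixed points: C(5,j)·!(5-j); sum over j ≥ 2 (derangement numbers via !m = (m-1)·(!(m-1) + !(m-2)): !0..!3 = 1, 0, 1, 2). Σ_{j=2}^{5} C(5,j)·!(5-j) = C(5,2)·!3 + C(5,3)·!2 + C(5,4)·!1 + C(5,5)·!0 = 10·2 + 10·1 + 5·0 + 1·1 = 31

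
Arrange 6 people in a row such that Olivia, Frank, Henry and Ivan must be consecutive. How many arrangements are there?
Treat the 4 as one block: (6-4+1)! × 4! = 6 × 24 = 144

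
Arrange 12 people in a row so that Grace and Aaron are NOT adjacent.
Total - adjacent = 12! - (12-1)!×2 = 479001600 - 79833600 = 399168000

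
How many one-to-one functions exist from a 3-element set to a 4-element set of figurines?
P(4,3) = 4!/(4-3)! = 24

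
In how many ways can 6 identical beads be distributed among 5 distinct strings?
C(6+5-1, 5-1) = C(10, 4) = 210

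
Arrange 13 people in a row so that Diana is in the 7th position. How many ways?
Fix one position: (13-1)! = 479001600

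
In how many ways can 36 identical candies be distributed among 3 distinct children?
C(36+3-1, 3-1) = C(38, 2) = 703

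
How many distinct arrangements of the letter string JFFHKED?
7! / (1! × 1! × 2! × 1! × 1! × 1!) = 2520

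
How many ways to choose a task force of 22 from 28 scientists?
C(28,22) = 28!/(22!×6!) = 376740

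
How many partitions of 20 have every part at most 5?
Let r_j(i) = number of partitions of i into parts ≤ j, for i = 0..20. r_1(i) = 1 for all i; r_j(i) = r_{j-1}(i) + r_j(i-j). Rows j = 2..5: ≤2: 1 1 2 2 3 3 4 4 5 5 6 6 7 7 8 8 9 9 10 10 11; ≤3: 1 1 2 3 4 5 7 8 10 12 14 16 19 21 24 27 30 33 37 40 44; ≤4: 1 1 2 3 5 6 9 11 15 18 23 27 34 39 47 54 64 72 84 94 108; ≤5: 1 1 2 3 5 7 10 13 18 23 30 37 47 57 70 84 101 119 141 164 192. r_5(20) = 192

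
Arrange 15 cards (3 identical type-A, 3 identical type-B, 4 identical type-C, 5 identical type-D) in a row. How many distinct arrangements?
15! / (3! × 3! × 4! × 5!) = 12612600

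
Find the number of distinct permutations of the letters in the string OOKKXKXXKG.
10! / (4! × 1! × 2! × 3!) = 12600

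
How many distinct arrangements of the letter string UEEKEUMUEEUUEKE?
15! / (2! × 5! × 1! × 7!) = 1081080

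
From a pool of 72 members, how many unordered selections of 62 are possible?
C(72,62) = 72!/(62!×10!) = 536211932256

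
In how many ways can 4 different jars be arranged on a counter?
4! = 24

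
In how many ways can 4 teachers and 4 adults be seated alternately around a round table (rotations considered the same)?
Fix one of the teachers: (4-1)! ways for the remaining teachers, × 4! ways for the adults = 6 × 24 = 144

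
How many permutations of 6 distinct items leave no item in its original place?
!6 = Σ_{j=0}^{6} (-1)^j·6!/j! = 720 - 720 + 360 - 120 + 30 - 6 + 1 = 265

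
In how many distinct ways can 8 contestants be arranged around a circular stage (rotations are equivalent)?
Circular: fix one position, arrange the rest. (8-1)! = 5040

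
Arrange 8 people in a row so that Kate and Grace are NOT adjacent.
Total - adjacent = 8! - (8-1)!×2 = 40320 - 10080 = 30240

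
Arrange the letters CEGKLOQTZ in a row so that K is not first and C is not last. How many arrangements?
By inclusion-exclusion: 9! - 2×(9-1)! + (9-2)! = 362880 - 80640 + 5040 = 287280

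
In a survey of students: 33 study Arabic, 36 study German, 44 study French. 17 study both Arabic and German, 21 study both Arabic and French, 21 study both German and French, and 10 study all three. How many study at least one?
|A∪B∪C| = 33+36+44-17-21-21+10 = 64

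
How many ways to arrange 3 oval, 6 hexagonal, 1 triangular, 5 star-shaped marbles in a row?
15! / (3! × 6! × 1! × 5!) = 2522520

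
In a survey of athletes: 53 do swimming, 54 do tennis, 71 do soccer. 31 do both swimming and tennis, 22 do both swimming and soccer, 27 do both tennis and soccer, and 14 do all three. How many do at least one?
|A∪B∪C| = 53+54+71-31-22-27+14 = 112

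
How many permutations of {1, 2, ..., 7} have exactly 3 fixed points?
Choose the 3 fixed points C(7,3) = 35, derange the rest: !4 = Σ_{j=0}^{4} (-1)^j·4!/j! = 24 - 24 + 12 - 4 + 1 = 9. Product = 35 × 9 = 315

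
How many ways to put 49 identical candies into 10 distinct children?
C(49+10-1, 10-1) = C(58, 9) = 10648873950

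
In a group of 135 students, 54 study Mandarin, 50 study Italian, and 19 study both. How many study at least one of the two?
|A∪B| = |A| + |B| - |A∩B| = 54 + 50 - 19 = 85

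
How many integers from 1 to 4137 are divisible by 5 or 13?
⌊4137/5⌋ + ⌊4137/13⌋ - ⌊4137/65⌋ = 827 + 318 - 63 = 1082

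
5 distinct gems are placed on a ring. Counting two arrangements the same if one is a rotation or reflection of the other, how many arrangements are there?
(5-1)!/2 = 24/2 = 12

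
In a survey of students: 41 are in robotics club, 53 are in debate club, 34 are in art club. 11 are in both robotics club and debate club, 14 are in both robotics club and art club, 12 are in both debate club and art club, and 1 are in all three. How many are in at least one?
|A∪B∪C| = 41+53+34-11-14-12+1 = 92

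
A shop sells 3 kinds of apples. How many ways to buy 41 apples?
C(41+3-1, 3-1) = C(43, 2) = 903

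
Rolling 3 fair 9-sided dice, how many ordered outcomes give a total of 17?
Coefficient of x^17 in (x + x² + ... + x^9)^3. By inclusion-exclusion on dice exceeding 9: Σ_j (-1)^j C(3,j)·C(17-1-9j, 2) = C(3,0)·C(16,2) - C(3,1)·C(7,2) = 1·120 - 3·21 = 57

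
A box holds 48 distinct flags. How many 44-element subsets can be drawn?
C(48,44) = 48!/(44!×4!) = 194580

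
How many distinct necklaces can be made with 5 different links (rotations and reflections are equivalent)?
(5-1)!/2 = 24/2 = 12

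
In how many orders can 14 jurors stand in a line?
14! = 87178291200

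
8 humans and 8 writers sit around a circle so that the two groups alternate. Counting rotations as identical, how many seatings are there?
Fix one of the humans: (8-1)! ways for the remaining humans, × 8! ways for the writers = 5040 × 40320 = 203212800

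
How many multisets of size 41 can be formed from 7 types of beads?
C(41+7-1, 7-1) = C(47, 6) = 10737573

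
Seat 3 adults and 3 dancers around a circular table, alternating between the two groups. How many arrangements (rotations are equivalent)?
Fix one of the adults: (3-1)! ways for the remaining adults, × 3! ways for the dancers = 2 × 6 = 12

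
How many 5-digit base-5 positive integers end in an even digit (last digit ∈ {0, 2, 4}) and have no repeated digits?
Last∈{0,2,4}. Last=0: 24. Last nonzero: 2×3×P(3,3) = 36. Total = 60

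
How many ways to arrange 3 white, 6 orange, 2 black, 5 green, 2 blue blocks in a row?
18! / (3! × 6! × 2! × 5! × 2!) = 3087564480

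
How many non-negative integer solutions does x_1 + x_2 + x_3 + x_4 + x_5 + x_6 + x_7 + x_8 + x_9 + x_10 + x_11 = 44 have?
C(44+11-1, 11-1) = C(54, 10) = 23930713170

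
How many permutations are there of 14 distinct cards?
14! = 87178291200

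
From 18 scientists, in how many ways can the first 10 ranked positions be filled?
P(18,10) = 18!/(18-10)! = 158789030400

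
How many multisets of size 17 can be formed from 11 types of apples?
C(17+11-1, 11-1) = C(27, 10) = 8436285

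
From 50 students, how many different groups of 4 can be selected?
C(50,4) = 50!/(4!×46!) = 230300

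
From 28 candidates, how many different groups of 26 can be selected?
C(28,26) = 28!/(26!×2!) = 378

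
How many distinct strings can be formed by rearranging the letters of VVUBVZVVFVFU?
12! / (2! × 2! × 6! × 1! × 1!) = 166320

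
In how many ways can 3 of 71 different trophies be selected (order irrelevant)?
C(71,3) = 71!/(3!×68!) = 57155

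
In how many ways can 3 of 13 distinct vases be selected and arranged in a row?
P(13,3) = 13!/(13-3)! = 1716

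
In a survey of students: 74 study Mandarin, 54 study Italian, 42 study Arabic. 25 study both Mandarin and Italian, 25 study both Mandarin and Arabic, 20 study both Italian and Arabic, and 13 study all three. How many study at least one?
|A∪B∪C| = 74+54+42-25-25-20+13 = 113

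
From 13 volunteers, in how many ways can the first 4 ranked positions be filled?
P(13,4) = 13!/(13-4)! = 17160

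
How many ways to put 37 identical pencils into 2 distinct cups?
C(37+2-1, 2-1) = C(38, 1) = 38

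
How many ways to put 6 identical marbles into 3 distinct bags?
C(6+3-1, 3-1) = C(8, 2) = 28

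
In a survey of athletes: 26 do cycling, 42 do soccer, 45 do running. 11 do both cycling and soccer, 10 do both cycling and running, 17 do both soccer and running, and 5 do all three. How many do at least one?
|A∪B∪C| = 26+42+45-11-10-17+5 = 80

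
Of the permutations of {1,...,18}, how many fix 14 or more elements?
Exactly j fixed points: C(18,j)·!(18-j); sum over j ≥ 14 (derangement numbers via !m = (m-1)·(!(m-1) + !(m-2)): !0..!4 = 1, 0, 1, 2, 9). Σ_{j=14}^{18} C(18,j)·!(18-j) = C(18,14)·!4 + C(18,15)·!3 + C(18,16)·!2 + C(18,17)·!1 + C(18,18)·!0 = 3060·9 + 816·2 + 153·1 + 18·0 + 1·1 = 29326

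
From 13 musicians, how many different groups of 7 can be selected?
C(13,7) = 13!/(7!×6!) = 1716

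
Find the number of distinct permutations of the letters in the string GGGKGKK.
7! / (3! × 4!) = 35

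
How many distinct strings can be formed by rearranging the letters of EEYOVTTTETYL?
12! / (3! × 4! × 1! × 2! × 1! × 1!) = 1663200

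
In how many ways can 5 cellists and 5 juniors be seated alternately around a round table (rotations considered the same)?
Fix one of the cellists: (5-1)! ways for the remaining cellists, × 5! ways for the juniors = 24 × 120 = 2880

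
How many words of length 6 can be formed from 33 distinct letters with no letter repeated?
P(33,6) = 33!/(33-6)! = 797448960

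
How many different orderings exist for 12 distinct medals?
12! = 479001600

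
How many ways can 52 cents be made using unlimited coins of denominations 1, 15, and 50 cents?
Coefficient of x^52 in 1/(1-x^1) · 1/(1-x^15) · 1/(1-x^50). Case on j = number of 50-cent coins (j = 0..1); remainder r = 52 - 50j is made from {1,15} in ⌊r/15⌋+1 ways. r = 52, 2 → 4 + 1 = 5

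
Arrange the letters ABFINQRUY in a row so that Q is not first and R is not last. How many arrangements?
By inclusion-exclusion: 9! - 2×(9-1)! + (9-2)! = 362880 - 80640 + 5040 = 287280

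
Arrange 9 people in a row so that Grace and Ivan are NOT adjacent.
Total - adjacent = 9! - (9-1)!×2 = 362880 - 80640 = 282240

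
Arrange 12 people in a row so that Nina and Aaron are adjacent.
Treat as block: (12-1)! × 2! = 39916800 × 2 = 79833600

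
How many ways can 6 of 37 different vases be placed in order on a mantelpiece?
P(37,6) = 37!/(37-6)! = 1673844480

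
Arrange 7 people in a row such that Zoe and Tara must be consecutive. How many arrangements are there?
Treat the 2 as one block: (7-2+1)! × 2! = 720 × 2 = 1440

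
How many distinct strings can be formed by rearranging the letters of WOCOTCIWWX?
10! / (1! × 2! × 3! × 2! × 1! × 1!) = 151200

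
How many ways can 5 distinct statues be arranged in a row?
5! = 120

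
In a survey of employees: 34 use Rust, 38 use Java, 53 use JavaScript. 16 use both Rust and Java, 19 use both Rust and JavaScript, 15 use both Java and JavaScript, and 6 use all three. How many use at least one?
|A∪B∪C| = 34+38+53-16-19-15+6 = 81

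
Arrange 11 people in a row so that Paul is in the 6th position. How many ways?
Fix one position: (11-1)! = 3628800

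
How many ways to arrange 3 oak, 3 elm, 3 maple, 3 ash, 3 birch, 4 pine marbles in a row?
19! / (3! × 3! × 3! × 3! × 3! × 4!) = 651819168000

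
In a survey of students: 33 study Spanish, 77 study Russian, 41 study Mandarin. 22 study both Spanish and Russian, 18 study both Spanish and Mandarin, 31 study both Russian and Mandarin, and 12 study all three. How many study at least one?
|A∪B∪C| = 33+77+41-22-18-31+12 = 92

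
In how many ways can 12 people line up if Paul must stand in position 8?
Fix one position: (12-1)! = 39916800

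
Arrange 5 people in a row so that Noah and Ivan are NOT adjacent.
Total - adjacent = 5! - (5-1)!×2 = 120 - 48 = 72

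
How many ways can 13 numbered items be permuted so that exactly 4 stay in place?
Choose the 4 fixed points C(13,4) = 715, derange the rest: !9 = Σ_{j=0}^{9} (-1)^j·9!/j! = 362880 - 362880 + 181440 - 60480 + 15120 - 3024 + 504 - 72 + 9 - 1 = 133496. Product = 715 × 133496 = 95449640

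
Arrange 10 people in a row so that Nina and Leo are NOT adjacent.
Total - adjacent = 10! - (10-1)!×2 = 3628800 - 725760 = 2903040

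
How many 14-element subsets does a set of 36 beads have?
C(36,14) = 36!/(14!×22!) = 3796297200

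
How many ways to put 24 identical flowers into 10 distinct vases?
C(24+10-1, 10-1) = C(33, 9) = 38567100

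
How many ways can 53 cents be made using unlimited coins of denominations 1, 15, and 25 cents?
Coefficient of x^53 in 1/(1-x^1) · 1/(1-x^15) · 1/(1-x^25). Case on j = number of 25-cent coins (j = 0..2); remainder r = 53 - 25j is made from {1,15} in ⌊r/15⌋+1 ways. r = 53, 28, 3 → 4 + 2 + 1 = 7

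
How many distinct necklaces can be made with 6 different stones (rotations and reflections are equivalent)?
(6-1)!/2 = 120/2 = 60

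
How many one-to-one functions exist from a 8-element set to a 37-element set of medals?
P(37,8) = 37!/(37-8)! = 1556675366400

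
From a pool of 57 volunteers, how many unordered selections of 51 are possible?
C(57,51) = 57!/(51!×6!) = 36288252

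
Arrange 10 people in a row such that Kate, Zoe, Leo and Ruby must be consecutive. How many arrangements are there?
Treat the 4 as one block: (10-4+1)! × 4! = 5040 × 24 = 120960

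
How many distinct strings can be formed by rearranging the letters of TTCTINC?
7! / (1! × 1! × 2! × 3!) = 420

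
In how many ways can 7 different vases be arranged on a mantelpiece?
7! = 5040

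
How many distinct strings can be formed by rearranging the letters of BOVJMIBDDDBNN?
13! / (3! × 1! × 2! × 1! × 1! × 1! × 1! × 3!) = 86486400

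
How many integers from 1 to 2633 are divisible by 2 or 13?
⌊2633/2⌋ + ⌊2633/13⌋ - ⌊2633/26⌋ = 1316 + 202 - 101 = 1417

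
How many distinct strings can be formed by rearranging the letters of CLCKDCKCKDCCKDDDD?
17! / (6! × 4! × 6! × 1!) = 28588560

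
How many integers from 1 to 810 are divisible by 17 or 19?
⌊810/17⌋ + ⌊810/19⌋ - ⌊810/323⌋ = 47 + 42 - 2 = 87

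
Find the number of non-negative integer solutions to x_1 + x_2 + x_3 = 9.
C(9+3-1, 3-1) = C(11, 2) = 55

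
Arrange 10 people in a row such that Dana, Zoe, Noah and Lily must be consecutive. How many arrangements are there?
Treat the 4 as one block: (10-4+1)! × 4! = 5040 × 24 = 120960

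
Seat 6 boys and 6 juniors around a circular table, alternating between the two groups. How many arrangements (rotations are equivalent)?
Fix one of the boys: (6-1)! ways for the remaining boys, × 6! ways for the juniors = 120 × 720 = 86400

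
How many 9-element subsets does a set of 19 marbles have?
C(19,9) = 19!/(9!×10!) = 92378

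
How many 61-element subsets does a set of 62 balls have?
C(62,61) = 62!/(61!×1!) = 62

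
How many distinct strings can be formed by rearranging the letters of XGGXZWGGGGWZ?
12! / (2! × 2! × 2! × 6!) = 83160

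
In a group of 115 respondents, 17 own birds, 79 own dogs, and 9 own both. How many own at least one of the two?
|A∪B| = |A| + |B| - |A∩B| = 17 + 79 - 9 = 87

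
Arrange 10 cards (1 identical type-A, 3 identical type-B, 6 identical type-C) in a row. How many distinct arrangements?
10! / (1! × 3! × 6!) = 840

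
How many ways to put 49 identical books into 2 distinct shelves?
C(49+2-1, 2-1) = C(50, 1) = 50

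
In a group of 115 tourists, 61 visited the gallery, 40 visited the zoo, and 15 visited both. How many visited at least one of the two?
|A∪B| = |A| + |B| - |A∩B| = 61 + 40 - 15 = 86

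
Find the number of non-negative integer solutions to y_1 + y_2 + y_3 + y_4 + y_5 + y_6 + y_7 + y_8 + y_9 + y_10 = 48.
C(48+10-1, 10-1) = C(57, 9) = 8996462475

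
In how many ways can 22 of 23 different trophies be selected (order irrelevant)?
C(23,22) = 23!/(22!×1!) = 23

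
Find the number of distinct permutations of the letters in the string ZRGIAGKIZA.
10! / (1! × 2! × 2! × 1! × 2! × 2!) = 226800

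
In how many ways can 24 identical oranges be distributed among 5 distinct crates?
C(24+5-1, 5-1) = C(28, 4) = 20475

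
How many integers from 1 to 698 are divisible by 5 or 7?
⌊698/5⌋ + ⌊698/7⌋ - ⌊698/35⌋ = 139 + 99 - 19 = 219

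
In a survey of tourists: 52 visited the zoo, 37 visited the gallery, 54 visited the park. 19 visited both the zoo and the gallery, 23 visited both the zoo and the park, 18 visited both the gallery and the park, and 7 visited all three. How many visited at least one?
|A∪B∪C| = 52+37+54-19-23-18+7 = 90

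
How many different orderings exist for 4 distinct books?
4! = 24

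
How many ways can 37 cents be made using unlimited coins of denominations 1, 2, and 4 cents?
Coefficient of x^37 in 1/(1-x^1) · 1/(1-x^2) · 1/(1-x^4). Case on j = number of 4-cent coins (j = 0..9); remainder r = 37 - 4j is made from {1,2} in ⌊r/2⌋+1 ways. r = 37, 33, 29, 25, 21, 17, 13, 9, 5, 1 → 19 + 17 + 15 + 13 + 11 + 9 + 7 + 5 + 3 + 1 = 100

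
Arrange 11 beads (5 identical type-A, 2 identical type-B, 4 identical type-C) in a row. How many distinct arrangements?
11! / (5! × 2! × 4!) = 6930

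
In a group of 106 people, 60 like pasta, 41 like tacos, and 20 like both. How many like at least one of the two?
|A∪B| = |A| + |B| - |A∩B| = 60 + 41 - 20 = 81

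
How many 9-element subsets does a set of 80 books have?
C(80,9) = 80!/(9!×71!) = 231900297200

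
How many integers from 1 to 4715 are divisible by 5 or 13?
⌊4715/5⌋ + ⌊4715/13⌋ - ⌊4715/65⌋ = 943 + 362 - 72 = 1233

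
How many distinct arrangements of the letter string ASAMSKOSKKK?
11! / (4! × 2! × 1! × 1! × 3!) = 138600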